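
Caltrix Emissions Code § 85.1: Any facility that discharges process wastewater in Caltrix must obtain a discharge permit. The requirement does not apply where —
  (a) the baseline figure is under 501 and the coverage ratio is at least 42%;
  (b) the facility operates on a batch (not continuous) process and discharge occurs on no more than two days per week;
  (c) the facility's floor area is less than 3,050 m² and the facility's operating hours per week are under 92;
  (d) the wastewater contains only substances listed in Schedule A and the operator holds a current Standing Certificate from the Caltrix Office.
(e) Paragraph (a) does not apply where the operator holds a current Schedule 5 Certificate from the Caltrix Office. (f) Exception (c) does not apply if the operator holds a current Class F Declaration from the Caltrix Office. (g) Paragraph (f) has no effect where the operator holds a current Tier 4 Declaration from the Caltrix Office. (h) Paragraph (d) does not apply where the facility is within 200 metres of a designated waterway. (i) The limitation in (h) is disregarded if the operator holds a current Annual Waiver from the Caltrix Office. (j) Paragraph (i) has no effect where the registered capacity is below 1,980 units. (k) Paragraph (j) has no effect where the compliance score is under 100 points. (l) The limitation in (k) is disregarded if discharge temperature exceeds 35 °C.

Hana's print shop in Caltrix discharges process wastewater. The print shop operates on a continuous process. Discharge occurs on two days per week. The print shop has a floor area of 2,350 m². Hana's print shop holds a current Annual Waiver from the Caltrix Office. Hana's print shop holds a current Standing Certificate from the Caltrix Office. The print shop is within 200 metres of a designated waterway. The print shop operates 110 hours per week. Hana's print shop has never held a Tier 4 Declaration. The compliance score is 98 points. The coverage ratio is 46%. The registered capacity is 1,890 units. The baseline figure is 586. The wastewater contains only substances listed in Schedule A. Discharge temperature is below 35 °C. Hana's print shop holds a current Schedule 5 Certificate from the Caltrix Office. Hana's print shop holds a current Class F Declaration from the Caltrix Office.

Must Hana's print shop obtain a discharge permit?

Exception (a) fails — the baseline figure is 586, not under 501.
Exception (b) fails — the facility operates on a continuous process.
Exception (c) fails — the facility's operating hours per week are 110, not under 92.
Exception (d)'s conditions are all satisfied: the wastewater is Schedule-A-only; a current Standing Certificate is held. Under paragraphs (h)–(l): (h) would limit (d) — the print shop is within 200 m of a designated waterway — but (i) sets (h) aside: (i) operates against (h): a current Annual Waiver is held. (j) applies (the registered capacity is 1,890 units, below the 1,980 units limit), but is overridden by (k): (k) is triggered — the compliance score is 98 points, under the 100 points limit. (l) is inapplicable (discharge temperature is below 35 °C), so (k) stands. So (d) applies.

No — exception (d) applies; Hana's print shop is not required to obtain a discharge permit.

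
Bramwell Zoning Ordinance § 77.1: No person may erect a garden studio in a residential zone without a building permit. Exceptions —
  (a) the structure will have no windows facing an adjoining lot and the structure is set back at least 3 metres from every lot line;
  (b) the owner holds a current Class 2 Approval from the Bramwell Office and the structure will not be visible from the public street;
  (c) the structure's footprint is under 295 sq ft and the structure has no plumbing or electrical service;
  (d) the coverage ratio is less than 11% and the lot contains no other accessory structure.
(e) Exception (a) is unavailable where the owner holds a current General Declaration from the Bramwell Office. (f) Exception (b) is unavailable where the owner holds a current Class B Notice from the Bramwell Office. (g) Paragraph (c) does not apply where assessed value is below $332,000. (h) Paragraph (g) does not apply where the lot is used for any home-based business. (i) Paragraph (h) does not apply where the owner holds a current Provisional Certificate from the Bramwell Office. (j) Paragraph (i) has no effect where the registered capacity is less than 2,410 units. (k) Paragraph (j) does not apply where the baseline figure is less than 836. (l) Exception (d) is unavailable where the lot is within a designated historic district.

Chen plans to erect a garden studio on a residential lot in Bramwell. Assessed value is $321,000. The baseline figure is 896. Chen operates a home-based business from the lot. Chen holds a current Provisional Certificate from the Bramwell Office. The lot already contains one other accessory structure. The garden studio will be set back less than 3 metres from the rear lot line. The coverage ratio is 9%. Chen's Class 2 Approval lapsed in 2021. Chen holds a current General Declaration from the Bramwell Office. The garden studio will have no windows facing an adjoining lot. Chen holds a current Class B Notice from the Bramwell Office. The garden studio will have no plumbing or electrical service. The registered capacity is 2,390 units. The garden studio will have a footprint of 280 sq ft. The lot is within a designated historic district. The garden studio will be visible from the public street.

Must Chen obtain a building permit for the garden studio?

Exception (a) requires that the structure is set back at least 3 metres from every lot line; but the rear setback is under 3 m, so (a) is unavailable.
Exception (b) fails — there is no Class 2 Approval in force.
Exception (c)'s conditions are all satisfied: the structure's footprint is 280 sq ft, under the 295 sq ft limit; there is no plumbing or electrical service. As to paragraphs (g)–(k): (g) is engaged (assessed value is $321,000, below the $332,000 limit), but is set aside by (h): (h) operates — a home-based business operates on the lot. (i) would limit (h) — a current Provisional Certificate is held — but (j) sets (i) aside: (j) applies — the registered capacity is 2,390 units, less than the 2,410 units limit. (k), which would lift (j), does not operate here — the baseline figure is 896, not less than 836. So (c) applies.
Exception (d) does not apply: the lot already has another accessory structure.

No — exception (c) applies; Chen does not need a building permit.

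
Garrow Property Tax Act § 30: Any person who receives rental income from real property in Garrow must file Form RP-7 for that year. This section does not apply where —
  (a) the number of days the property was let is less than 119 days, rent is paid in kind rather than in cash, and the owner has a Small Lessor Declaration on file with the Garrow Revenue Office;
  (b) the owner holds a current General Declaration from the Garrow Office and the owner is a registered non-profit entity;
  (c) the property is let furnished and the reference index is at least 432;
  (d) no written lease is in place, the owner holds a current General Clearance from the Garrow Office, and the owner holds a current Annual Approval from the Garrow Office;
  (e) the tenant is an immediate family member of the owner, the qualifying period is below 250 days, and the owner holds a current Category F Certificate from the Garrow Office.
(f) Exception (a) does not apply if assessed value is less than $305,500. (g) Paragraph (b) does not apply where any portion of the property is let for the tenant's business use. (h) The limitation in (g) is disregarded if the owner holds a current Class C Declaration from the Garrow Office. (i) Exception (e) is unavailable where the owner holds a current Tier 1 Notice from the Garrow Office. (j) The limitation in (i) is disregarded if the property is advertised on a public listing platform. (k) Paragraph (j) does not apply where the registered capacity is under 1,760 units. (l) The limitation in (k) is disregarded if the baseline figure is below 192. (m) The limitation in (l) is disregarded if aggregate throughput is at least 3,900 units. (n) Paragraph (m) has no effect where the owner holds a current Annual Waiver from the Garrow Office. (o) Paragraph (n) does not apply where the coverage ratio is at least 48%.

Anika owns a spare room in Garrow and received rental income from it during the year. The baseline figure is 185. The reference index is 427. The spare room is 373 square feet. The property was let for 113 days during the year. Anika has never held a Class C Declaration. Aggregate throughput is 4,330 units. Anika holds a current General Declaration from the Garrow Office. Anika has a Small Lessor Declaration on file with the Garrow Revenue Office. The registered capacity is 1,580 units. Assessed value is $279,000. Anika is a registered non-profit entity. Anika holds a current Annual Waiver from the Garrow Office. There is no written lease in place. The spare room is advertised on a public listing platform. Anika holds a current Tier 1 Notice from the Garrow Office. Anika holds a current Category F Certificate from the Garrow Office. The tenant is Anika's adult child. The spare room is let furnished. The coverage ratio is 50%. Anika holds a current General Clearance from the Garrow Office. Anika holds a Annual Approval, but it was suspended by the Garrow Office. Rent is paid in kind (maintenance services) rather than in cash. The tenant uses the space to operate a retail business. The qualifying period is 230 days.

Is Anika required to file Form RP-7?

Exception (a)'s conditions are all satisfied: the number of days the property was let is 113 days, less than the 119 days limit; rent is paid in kind; a Small Lessor Declaration is on file. But: (f) is triggered — assessed value is $279,000, less than the $305,500 limit. (a) is therefore removed.
Exception (b): a current General Declaration is held; Anika is a registered non-profit — every condition holds. But applying paragraphs (g)–(h): (g) operates against (b): the space is let for business use. (h) is not triggered (no current Class C Declaration is held), so (g) stands. Exception (b) does not apply.
Exception (c) fails — the reference index is 427, short of 432.
Exception (d) requires that the owner holds a current Annual Approval from the Garrow Office; but no current Annual Approval is held, so (d) is unavailable.
All of (e)'s requirements are met (the tenant is an immediate family member; the qualifying period is 230 days, below the 250 days limit; a current Category F Certificate is held). However, paragraphs (i)–(o) must be considered: (i) operates against (e): a current Tier 1 Notice is held. (j) would limit (i) — the property is publicly advertised — but (k) sets (j) aside: (k) is triggered — the registered capacity is 1,580 units, under the 1,760 units limit. (l) would limit (k) — the baseline figure is 185, below the 192 limit — but (m) sets (l) aside: (m) operates against (l): aggregate throughput is 4,330 units, meeting the 3,900 units threshold. (n) would limit (m) — a current Annual Waiver is held — but (o) sets (n) aside: (o) applies — the coverage ratio is 50%, meeting the 48% threshold. So (e) is unavailable.
No exception displaces § 30.

Yes — Anika must file Form RP-7.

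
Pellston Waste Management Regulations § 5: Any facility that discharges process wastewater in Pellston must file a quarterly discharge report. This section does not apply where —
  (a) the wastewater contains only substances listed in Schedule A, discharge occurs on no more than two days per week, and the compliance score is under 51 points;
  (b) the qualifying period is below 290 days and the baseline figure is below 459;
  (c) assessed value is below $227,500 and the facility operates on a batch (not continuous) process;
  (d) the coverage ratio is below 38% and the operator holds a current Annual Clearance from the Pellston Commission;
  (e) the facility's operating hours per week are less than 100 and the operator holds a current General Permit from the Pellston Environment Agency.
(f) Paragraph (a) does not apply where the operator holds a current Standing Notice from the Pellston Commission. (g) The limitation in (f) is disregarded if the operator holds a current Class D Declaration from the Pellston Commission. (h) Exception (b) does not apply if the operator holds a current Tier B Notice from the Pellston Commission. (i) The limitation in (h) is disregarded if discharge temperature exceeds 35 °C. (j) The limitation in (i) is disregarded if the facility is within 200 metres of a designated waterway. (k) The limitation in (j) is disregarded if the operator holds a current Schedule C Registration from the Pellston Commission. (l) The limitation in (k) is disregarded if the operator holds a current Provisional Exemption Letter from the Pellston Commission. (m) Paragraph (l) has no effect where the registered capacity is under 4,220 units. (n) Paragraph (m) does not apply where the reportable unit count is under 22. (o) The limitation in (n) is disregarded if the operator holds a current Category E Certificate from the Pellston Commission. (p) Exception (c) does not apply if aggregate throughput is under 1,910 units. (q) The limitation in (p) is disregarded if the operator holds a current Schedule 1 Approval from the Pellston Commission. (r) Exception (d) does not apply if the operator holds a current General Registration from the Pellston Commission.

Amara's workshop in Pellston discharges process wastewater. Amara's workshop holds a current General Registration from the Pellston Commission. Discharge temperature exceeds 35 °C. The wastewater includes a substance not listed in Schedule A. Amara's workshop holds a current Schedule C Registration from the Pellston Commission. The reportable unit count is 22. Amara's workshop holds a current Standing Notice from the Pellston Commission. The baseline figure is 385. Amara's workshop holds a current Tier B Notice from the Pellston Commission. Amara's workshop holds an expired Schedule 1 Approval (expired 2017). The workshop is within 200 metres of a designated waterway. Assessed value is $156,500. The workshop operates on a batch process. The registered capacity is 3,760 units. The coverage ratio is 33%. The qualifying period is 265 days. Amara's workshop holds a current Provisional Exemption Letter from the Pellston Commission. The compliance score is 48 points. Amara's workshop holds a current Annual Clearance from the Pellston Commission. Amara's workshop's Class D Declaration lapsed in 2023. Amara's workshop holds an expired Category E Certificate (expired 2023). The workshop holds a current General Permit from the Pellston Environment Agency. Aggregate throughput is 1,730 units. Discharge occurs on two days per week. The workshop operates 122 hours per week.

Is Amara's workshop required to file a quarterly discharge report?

Exception (a) requires that the wastewater contains only substances listed in Schedule A; but the wastewater includes a non-Schedule-A substance, so (a) is unavailable.
Exception (b) is satisfied on its face — the qualifying period is 265 days, below the 290 days limit; the baseline figure is 385, below the 459 limit. As to paragraphs (h)–(o): (h) operates (a current Tier B Notice is held), but is itself disapplied by (i): (i) is engaged — discharge temperature exceeds 35 °C. (j) is engaged (the workshop is within 200 m of a designated waterway), but is set aside by (k): (k) operates — a current Schedule C Registration is held. (l) operates (a current Provisional Exemption Letter is held), but is set aside by (m): (m) operates against (l): the registered capacity is 3,760 units, under the 4,220 units limit. (n) does not operate here (the reportable unit count is 22, not under 22), so (m) stands. Exception (b) stands.
All of (c)'s requirements are met (assessed value is $156,500, below the $227,500 limit; the facility operates on a batch process). But: (p) is engaged — aggregate throughput is 1,730 units, under the 1,910 units limit. (q), which would lift (p), is not engaged — there is no Schedule 1 Approval in force. (c) is therefore removed.
All of (d)'s requirements are met (the coverage ratio is 33%, below the 38% limit; a current Annual Clearance is held). However, paragraph (r) must be considered: (r) operates against (d): a current General Registration is held. Exception (d) does not apply.
Exception (e) fails — the facility's operating hours per week are 122, not less than 100.

No — exception (b) applies; Amara's workshop is not required to file a quarterly discharge report.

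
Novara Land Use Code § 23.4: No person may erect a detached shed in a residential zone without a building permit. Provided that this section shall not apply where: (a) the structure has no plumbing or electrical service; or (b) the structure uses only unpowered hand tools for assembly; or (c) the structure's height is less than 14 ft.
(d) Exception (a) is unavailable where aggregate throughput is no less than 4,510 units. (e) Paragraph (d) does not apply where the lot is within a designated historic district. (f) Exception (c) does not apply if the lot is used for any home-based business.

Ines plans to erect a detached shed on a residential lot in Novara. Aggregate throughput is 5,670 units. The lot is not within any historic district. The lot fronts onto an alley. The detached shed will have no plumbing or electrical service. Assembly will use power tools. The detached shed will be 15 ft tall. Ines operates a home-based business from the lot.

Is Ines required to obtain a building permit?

Exception (a) is satisfied on its face — there is no plumbing or electrical service. However, paragraphs (d)–(e) must be considered: (d) is engaged — aggregate throughput is 5,670 units, meeting the 4,510 units threshold. (e), which would lift (d), is inapplicable — the lot is not in a historic district. (a) is therefore removed.
Exception (b) requires that the structure uses only unpowered hand tools for assembly; but assembly uses power tools, so (b) is unavailable.
Exception (c) does not apply: the structure's height is 15 ft, not less than 14 ft.
No exception displaces § 23.4.

Yes — Ines must obtain a building permit.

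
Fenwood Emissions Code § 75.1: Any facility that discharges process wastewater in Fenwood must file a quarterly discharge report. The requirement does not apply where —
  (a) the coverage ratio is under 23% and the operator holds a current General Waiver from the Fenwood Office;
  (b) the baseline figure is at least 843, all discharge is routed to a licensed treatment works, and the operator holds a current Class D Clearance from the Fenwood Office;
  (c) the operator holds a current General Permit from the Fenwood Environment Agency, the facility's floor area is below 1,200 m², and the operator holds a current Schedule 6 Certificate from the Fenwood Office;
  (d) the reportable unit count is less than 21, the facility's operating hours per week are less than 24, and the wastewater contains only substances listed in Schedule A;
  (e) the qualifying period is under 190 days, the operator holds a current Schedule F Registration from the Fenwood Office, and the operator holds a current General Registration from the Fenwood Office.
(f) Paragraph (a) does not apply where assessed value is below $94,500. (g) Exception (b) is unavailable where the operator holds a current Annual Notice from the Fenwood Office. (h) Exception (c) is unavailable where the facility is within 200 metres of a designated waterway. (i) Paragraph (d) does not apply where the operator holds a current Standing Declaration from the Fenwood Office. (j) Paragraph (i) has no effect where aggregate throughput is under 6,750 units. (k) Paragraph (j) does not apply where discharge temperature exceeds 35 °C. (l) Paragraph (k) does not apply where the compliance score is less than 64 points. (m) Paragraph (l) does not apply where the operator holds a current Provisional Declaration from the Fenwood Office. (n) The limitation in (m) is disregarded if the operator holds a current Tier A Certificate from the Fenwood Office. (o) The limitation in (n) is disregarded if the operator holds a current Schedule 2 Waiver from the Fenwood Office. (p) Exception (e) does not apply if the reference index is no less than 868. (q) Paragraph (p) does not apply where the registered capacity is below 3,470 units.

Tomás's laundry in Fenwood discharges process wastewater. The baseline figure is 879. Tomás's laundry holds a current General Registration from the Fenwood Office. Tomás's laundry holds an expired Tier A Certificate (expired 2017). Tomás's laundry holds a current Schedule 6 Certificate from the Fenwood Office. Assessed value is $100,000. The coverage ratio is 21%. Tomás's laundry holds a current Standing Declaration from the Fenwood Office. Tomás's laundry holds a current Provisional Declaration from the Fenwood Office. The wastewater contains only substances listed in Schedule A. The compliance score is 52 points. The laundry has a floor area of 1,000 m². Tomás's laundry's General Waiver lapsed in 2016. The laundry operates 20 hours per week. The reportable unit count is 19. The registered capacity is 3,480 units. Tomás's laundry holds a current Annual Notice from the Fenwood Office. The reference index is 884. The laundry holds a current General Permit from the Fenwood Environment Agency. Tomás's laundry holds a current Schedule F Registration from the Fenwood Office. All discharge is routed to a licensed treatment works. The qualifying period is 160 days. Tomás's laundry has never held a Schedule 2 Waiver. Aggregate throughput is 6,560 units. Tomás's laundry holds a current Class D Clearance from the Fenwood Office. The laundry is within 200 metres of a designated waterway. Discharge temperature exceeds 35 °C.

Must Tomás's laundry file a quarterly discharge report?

Yes — Tomás's laundry must file a quarterly discharge report.

Exception (a) fails — the General Waiver is not current.
Exception (b) is satisfied on its face — the baseline figure is 879, meeting the 843 threshold; discharge is routed to a licensed treatment works; a current Class D Clearance is held. But applying paragraph (g): (g) applies — a current Annual Notice is held. Exception (b) does not apply.
All of (c)'s requirements are met (a current General Permit is held; the facility's floor area is 1,000 m², below the 1,200 m² limit; a current Schedule 6 Certificate is held). Turning to paragraph (h): (h) operates against (c): the laundry is within 200 m of a designated waterway. So (c) is unavailable.
Exception (d) is satisfied on its face — the reportable unit count is 19, less than the 21 limit; the facility's operating hours per week are 20, less than the 24 limit; the wastewater is Schedule-A-only. But applying paragraphs (i)–(o): (i) operates — a current Standing Declaration is held. (j) would limit (i) — aggregate throughput is 6,560 units, under the 6,750 units limit — but (k) sets (j) aside: (k) operates against (j): discharge temperature exceeds 35 °C. (l) would limit (k) — the compliance score is 52 points, less than the 64 points limit — but (m) sets (l) aside: (m) is triggered — a current Provisional Declaration is held. (n) is not triggered (no current Tier A Certificate is held), so (m) stands. So (d) is unavailable.
Exception (e) is satisfied on its face — the qualifying period is 160 days, under the 190 days limit; a current Schedule F Registration is held; a current General Registration is held. Turning to paragraphs (p)–(q): (p) applies — the reference index is 884, meeting the 868 threshold. (q) is inapplicable (the registered capacity is 3,480 units, not below 3,470 units), so (p) stands. Exception (e) does not apply.
No exception displaces § 75.1.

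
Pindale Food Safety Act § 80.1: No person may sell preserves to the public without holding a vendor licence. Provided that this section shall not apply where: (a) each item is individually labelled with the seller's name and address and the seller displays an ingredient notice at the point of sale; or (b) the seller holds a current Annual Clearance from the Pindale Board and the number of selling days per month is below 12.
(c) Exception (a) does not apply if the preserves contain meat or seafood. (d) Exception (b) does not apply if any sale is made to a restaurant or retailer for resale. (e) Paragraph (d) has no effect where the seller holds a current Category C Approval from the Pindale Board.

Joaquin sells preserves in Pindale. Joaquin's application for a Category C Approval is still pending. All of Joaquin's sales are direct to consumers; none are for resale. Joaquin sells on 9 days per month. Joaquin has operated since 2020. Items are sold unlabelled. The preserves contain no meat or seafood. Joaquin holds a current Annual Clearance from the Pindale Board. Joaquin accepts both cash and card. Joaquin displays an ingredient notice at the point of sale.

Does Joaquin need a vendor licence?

Exception (a) does not apply: items are sold unlabelled.
Exception (b): a current Annual Clearance is held; the number of selling days per month is 9, below the 12 limit — every condition holds. Considering the limiting provisions: (d) is inapplicable — no sales are for resale. So (b) applies.

No — exception (b) applies; Joaquin is not required to hold a vendor licence.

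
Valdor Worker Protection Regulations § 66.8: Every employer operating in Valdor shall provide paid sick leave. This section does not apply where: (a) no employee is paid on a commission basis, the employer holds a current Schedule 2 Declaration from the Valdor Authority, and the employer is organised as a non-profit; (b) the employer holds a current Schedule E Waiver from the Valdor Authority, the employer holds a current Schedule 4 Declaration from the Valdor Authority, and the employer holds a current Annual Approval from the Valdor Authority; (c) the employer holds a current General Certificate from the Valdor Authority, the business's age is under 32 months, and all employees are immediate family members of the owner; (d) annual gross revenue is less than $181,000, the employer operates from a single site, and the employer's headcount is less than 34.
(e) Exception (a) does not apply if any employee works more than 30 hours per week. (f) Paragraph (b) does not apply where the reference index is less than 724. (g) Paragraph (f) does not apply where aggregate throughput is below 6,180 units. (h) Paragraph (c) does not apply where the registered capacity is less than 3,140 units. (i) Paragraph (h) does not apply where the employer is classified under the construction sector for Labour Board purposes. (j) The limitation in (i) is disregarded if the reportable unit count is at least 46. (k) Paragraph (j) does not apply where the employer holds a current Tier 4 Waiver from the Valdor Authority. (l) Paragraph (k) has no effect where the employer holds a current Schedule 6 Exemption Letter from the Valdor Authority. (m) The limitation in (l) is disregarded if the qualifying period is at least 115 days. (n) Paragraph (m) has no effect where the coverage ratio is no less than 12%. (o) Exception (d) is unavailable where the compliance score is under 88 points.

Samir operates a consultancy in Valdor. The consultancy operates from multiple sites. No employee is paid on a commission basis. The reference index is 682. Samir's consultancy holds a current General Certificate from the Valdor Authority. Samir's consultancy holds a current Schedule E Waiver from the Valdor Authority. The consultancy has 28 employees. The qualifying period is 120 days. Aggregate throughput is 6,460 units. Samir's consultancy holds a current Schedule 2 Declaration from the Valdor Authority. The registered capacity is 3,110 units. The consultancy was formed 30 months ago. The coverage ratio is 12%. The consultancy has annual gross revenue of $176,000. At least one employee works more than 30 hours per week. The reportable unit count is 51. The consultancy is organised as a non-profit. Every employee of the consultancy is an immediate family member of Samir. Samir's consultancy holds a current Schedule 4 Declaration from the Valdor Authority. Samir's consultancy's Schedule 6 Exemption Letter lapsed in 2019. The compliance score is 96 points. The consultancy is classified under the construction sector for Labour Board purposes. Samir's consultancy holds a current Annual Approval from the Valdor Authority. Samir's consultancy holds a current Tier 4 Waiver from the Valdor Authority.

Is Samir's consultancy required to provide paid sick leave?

Exception (a): no employee is paid on commission; a current Schedule 2 Declaration is held; the employer is a non-profit — every condition holds. But: (e) operates against (a): at least one employee exceeds 30 hours/week. So (a) is unavailable.
Exception (b)'s conditions are all satisfied: a current Schedule E Waiver is held; a current Schedule 4 Declaration is held; a current Annual Approval is held. Turning to paragraphs (f)–(g): (f) operates — the reference index is 682, less than the 724 limit. (g) is not engaged (aggregate throughput is 6,460 units, not below 6,180 units), so (f) stands. (b) is therefore removed.
All of (c)'s requirements are met (a current General Certificate is held; the business's age is 30 months, under the 32 months limit; every employee is an immediate family member). Applying paragraphs (h)–(n): (h) is triggered (the registered capacity is 3,110 units, less than the 3,140 units limit), but is overridden by (i): (i) applies — the consultancy is classified under the construction sector. (j) is engaged (the reportable unit count is 51, meeting the 46 threshold), but yields to (k): (k) operates — a current Tier 4 Waiver is held. (l), which would lift (k), is inapplicable — the Schedule 6 Exemption Letter is not current. (c) remains available.
Exception (d) requires that the employer operates from a single site; but the employer operates from multiple sites, so (d) is unavailable.

No — exception (c) applies; Samir's consultancy is not required to provide paid sick leave.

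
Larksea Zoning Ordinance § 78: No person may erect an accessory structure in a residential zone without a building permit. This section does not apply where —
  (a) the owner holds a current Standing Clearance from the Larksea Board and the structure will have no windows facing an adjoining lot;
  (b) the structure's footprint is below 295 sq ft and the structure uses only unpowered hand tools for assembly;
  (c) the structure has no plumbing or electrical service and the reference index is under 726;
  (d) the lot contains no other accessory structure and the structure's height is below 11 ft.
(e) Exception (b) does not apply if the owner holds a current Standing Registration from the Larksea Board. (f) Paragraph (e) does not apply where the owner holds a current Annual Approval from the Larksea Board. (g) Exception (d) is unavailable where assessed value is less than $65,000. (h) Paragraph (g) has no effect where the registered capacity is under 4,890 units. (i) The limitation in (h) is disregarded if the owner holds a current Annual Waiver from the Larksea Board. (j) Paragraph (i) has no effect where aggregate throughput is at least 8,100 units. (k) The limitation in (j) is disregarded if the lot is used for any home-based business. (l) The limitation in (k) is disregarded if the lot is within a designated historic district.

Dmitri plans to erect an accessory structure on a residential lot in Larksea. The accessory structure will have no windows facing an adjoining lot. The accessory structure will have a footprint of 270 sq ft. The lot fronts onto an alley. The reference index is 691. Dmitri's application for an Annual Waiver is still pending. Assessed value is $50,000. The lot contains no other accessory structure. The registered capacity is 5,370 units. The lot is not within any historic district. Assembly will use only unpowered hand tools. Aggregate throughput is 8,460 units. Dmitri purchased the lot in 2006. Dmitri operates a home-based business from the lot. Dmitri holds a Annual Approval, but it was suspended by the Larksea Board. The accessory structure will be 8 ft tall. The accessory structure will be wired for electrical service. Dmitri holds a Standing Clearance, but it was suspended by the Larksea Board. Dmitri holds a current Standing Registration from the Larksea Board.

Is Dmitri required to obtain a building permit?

Yes — Dmitri must obtain a building permit.

Exception (a) fails — the Standing Clearance is not current.
Exception (b): the structure's footprint is 270 sq ft, below the 295 sq ft limit; assembly uses only hand tools — every condition holds. But: (e) operates against (b): a current Standing Registration is held. (f) is not triggered (the Annual Approval is not current), so (e) stands. (b) is therefore removed.
Exception (c) fails — electrical service is planned.
Exception (d): the lot has no other accessory structure; the structure's height is 8 ft, below the 11 ft limit — every condition holds. Turning to paragraphs (g)–(l): (g) is engaged — assessed value is $50,000, less than the $65,000 limit. (h) is not triggered (the registered capacity is 5,370 units, not under 4,890 units), so (g) stands. So (d) is unavailable.
None of the exceptions is available; § 78 applies in full.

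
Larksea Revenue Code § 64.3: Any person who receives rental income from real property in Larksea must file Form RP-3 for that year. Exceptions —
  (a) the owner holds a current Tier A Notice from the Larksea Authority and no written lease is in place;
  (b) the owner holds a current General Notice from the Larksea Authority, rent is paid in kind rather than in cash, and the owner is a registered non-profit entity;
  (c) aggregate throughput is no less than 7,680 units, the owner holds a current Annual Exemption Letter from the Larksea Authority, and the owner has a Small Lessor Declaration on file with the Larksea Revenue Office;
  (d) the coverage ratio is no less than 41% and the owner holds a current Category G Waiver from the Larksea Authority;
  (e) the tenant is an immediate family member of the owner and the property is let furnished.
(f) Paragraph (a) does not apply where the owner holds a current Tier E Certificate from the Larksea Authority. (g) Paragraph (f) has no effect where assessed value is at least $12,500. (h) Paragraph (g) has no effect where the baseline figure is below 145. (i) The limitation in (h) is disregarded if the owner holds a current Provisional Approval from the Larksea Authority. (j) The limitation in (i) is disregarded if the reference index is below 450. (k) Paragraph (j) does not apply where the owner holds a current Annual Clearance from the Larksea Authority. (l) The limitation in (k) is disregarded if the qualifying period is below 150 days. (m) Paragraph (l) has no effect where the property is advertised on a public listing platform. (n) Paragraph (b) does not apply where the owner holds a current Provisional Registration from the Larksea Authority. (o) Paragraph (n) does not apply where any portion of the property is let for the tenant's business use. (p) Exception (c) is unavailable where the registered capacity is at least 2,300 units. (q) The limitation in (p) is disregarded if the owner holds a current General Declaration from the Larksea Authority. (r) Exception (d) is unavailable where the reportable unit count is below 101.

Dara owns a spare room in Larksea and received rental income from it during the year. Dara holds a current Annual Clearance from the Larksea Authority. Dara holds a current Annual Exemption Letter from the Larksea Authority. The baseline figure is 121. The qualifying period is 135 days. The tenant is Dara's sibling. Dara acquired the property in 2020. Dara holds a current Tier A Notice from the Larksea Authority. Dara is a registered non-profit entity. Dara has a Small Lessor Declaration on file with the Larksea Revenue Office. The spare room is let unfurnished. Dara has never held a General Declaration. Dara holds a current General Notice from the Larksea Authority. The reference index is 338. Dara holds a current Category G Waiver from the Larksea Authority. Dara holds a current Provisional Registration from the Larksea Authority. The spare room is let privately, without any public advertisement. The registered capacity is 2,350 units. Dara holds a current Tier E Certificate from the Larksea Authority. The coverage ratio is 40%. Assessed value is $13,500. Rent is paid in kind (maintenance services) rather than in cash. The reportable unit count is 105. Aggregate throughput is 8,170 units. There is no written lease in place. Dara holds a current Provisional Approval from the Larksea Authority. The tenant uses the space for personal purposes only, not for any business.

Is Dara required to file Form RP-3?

Yes — Dara must file Form RP-3.

All of (a)'s requirements are met (a current Tier A Notice is held; there is no written lease). But: (f) operates against (a): a current Tier E Certificate is held. (g) would limit (f) — assessed value is $13,500, meeting the $12,500 threshold — but (h) sets (g) aside: (h) is triggered — the baseline figure is 121, below the 145 limit. (i) is triggered (a current Provisional Approval is held), but is itself disapplied by (j): (j) operates against (i): the reference index is 338, below the 450 limit. (k) would limit (j) — a current Annual Clearance is held — but (l) sets (k) aside: (l) operates against (k): the qualifying period is 135 days, below the 150 days limit. (m), which would lift (l), is inapplicable — the property is let privately without advertisement. So (a) is unavailable.
All of (b)'s requirements are met (a current General Notice is held; rent is paid in kind; Dara is a registered non-profit). Turning to paragraphs (n)–(o): (n) is engaged — a current Provisional Registration is held. (o), which would lift (n), is not engaged — the space is used for personal purposes only. (b) is therefore removed.
All of (c)'s requirements are met (aggregate throughput is 8,170 units, meeting the 7,680 units threshold; a current Annual Exemption Letter is held; a Small Lessor Declaration is on file). However, paragraphs (p)–(q) must be considered: (p) operates against (c): the registered capacity is 2,350 units, meeting the 2,300 units threshold. (q) does not operate here (there is no General Declaration in force), so (p) stands. So (c) is unavailable.
Exception (d) does not apply: the coverage ratio is 40%, short of 41%.
Exception (e) does not apply: the property is let unfurnished.
No exception applies. The general rule governs.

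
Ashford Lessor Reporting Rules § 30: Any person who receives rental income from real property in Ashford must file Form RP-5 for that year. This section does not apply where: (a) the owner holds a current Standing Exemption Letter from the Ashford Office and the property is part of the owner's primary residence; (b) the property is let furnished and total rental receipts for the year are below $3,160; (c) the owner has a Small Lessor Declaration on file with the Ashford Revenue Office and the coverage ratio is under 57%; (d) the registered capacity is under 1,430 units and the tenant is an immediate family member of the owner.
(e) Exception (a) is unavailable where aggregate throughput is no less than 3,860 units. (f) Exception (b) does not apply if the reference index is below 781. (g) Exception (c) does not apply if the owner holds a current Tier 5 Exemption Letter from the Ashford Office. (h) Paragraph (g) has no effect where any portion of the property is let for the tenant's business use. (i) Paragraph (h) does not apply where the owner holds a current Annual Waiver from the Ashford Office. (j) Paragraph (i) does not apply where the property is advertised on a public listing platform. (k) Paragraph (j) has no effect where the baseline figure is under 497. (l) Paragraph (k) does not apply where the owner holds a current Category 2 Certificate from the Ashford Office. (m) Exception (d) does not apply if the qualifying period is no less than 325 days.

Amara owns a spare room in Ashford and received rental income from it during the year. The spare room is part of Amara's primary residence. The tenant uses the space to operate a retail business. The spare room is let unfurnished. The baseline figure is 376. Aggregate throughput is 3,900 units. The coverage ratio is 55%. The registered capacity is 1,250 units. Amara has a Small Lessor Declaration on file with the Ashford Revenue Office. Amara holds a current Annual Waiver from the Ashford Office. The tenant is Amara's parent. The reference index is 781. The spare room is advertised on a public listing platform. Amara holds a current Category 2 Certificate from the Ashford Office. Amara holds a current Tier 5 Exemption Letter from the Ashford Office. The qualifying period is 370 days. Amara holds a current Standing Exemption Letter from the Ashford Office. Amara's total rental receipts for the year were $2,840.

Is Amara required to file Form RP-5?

No — exception (c) applies; Amara is not required to file Form RP-5.

Exception (a) is satisfied on its face — a current Standing Exemption Letter is held; the spare room is part of the primary residence. But: (e) operates against (a): aggregate throughput is 3,900 units, meeting the 3,860 units threshold. Exception (a) does not apply.
Exception (b) requires that the property is let furnished; but the property is let unfurnished, so (b) is unavailable.
Exception (c): a Small Lessor Declaration is on file; the coverage ratio is 55%, under the 57% limit — every condition holds. Under paragraphs (g)–(l): (g) is engaged (a current Tier 5 Exemption Letter is held), but is displaced by (h): (h) operates against (g): the space is let for business use. (i) would limit (h) — a current Annual Waiver is held — but (j) sets (i) aside: (j) applies — the property is publicly advertised. (k) would limit (j) — the baseline figure is 376, under the 497 limit — but (l) sets (k) aside: (l) operates against (k): a current Category 2 Certificate is held. So (c) applies.
Exception (d)'s conditions are all satisfied: the registered capacity is 1,250 units, under the 1,430 units limit; the tenant is an immediate family member. However, paragraph (m) must be considered: (m) operates against (d): the qualifying period is 370 days, meeting the 325 days threshold. (d) is therefore removed.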